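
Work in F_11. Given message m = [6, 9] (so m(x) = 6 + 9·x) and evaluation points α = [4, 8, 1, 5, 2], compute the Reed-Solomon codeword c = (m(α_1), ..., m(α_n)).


c = [9, 1, 4, 7, 2]

Message polynomial: m(x) = 6 + 9·x (mod 11).
For each evaluation point α_i, compute m(α_i) mod 11:
  α_1 = 4: Horner steps 9 → 9, so m(4) = 9.
  α_2 = 8: Horner steps 9 → 1, so m(8) = 1.
  α_3 = 1: Horner steps 9 → 4, so m(1) = 4.
  α_4 = 5: Horner steps 9 → 7, so m(5) = 7.
  α_5 = 2: Horner steps 9 → 2, so m(2) = 2.
Codeword c = [9, 1, 4, 7, 2] ∈ F_11^5.


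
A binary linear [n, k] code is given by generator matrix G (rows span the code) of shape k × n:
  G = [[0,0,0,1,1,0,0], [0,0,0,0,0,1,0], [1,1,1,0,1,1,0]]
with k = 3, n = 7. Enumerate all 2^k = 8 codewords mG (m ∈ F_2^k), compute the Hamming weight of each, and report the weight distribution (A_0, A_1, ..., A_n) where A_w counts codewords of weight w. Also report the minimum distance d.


Weight distribution: A_0 = 1, A_1 = 1, A_2 = 1, A_3 = 1, A_4 = 2, A_5 = 2. Minimum distance d = 1.

Enumerate all 2^3 = 8 messages m ∈ F_2^3.
For each, compute codeword c = mG in F_2^7, then tally its weight.
  m = 000 → c = 0000000, weight = 0.
  m = 100 → c = 0001100, weight = 2.
  m = 010 → c = 0000010, weight = 1.
  m = 110 → c = 0001110, weight = 3.
  m = 001 → c = 1110110, weight = 5.
  m = 101 → c = 1111010, weight = 5.
  m = 011 → c = 1110100, weight = 4.
  m = 111 → c = 1111000, weight = 4.
Tally weights:
  weight 0: 1 codewords.
  weight 1: 1 codewords.
  weight 2: 1 codewords.
  weight 3: 1 codewords.
  weight 4: 2 codewords.
  weight 5: 2 codewords.
Minimum distance d = smallest w > 0 with A_w > 0 = 1.
Sanity: Σ A_w = 8 = 2^3 = 8 ✓.


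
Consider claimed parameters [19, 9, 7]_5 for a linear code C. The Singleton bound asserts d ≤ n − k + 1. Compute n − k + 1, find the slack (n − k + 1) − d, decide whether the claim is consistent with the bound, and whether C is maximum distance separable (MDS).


Singleton RHS = n − k + 1 = 11, slack = 4, bound satisfied, not MDS.

Singleton bound: d ≤ n − k + 1.
Here n = 19, k = 9, so n − k + 1 = 11.
Given d = 7, check d ≤ 11: YES.
Slack = (n − k + 1) − d = 4.
The code is NOT MDS (slack = 4 > 0).
Description: the claimed parameters are [19, 9, 7]_5; such a code would be non-MDS.


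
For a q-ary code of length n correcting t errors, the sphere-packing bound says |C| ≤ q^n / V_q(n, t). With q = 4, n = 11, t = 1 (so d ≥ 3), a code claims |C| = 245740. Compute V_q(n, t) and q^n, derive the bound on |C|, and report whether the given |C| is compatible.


V_q(n, t) = 34, q^n = 4194304, Hamming bound = 123361, |C| = 245740 > bound (violated).

Step 1: Compute V_q(n, t) = Σ_{j=0}^1 C(n, j) (q−1)^j.
  j = 0: C(11,0)·(3)^0 = 1·1 = 1.
  j = 1: C(11,1)·(3)^1 = 11·3 = 33.
  V_q(n, t) = 1 + 33 = 34.
Step 2: q^n = 4^11 = 4194304.
Step 3: Hamming bound ⌊q^n / V_q(n,t)⌋ = ⌊4194304/34⌋ = 123361.
Step 4: Compare |C| = 245740 to 123361: violated.
The claimed |C| lies above the Hamming bound, so no 4-ary code of length 11 with d ≥ 3 can have 245740 codewords.


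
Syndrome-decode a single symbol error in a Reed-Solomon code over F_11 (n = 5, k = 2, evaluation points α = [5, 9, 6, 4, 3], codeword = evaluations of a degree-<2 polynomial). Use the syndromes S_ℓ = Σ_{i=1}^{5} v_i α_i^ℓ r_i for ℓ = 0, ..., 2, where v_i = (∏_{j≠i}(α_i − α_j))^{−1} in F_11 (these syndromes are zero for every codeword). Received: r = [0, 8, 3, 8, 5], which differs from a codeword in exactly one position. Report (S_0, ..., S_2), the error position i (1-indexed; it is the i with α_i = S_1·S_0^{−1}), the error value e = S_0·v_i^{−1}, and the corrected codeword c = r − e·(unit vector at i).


S = (5, 1, 9), error at position 2, error magnitude e = 7, c = [0, 1, 3, 8, 5].

Step 1: column multipliers v_i = (∏_{j≠i}(α_i − α_j))^{−1} mod 11.
  i = 1 (α = 5): (5−9)(5−6)(5−4)(5−3) = (−4)·(−1)·1·2 = 8 ≡ 8, so v_1 = 8^{−1} = 7 (mod 11).
  i = 2 (α = 9): (9−5)(9−6)(9−4)(9−3) = 4·3·5·6 = 360 ≡ 8, so v_2 = 8^{−1} = 7 (mod 11).
  i = 3 (α = 6): (6−5)(6−9)(6−4)(6−3) = 1·(−3)·2·3 = −18 ≡ 4, so v_3 = 4^{−1} = 3 (mod 11).
  i = 4 (α = 4): (4−5)(4−9)(4−6)(4−3) = (−1)·(−5)·(−2)·1 = −10 ≡ 1, so v_4 = 1^{−1} = 1 (mod 11).
  i = 5 (α = 3): (3−5)(3−9)(3−6)(3−4) = (−2)·(−6)·(−3)·(−1) = 36 ≡ 3, so v_5 = 3^{−1} = 4 (mod 11).
  v = [7, 7, 3, 1, 4].
Step 2: syndromes of r = [0, 8, 3, 8, 5] (all sums mod 11).
  S_0 = Σ v_i r_i = 7·0 + 7·8 + 3·3 + 1·8 + 4·5 = 93 ≡ 5.
  S_1 = Σ v_i α_i r_i = 7·5·0 + 7·9·8 + 3·6·3 + 1·4·8 + 4·3·5 = 650 ≡ 1.
  α_i^2 mod 11 = [3, 4, 3, 5, 9].
  S_2 = Σ v_i α_i^2 r_i = 7·3·0 + 7·4·8 + 3·3·3 + 1·5·8 + 4·9·5 = 471 ≡ 9.
  S = (5, 1, 9) ≠ 0, so r is not a codeword (an error is present).
Step 3: locate the error. For a single error e at position i, S_ℓ = v_i·e·α_i^ℓ, so α_err = S_1/S_0.
  S_0^{−1} = 5^{−1} = 9 (mod 11), so α_err = 1·9 = 9 ≡ 9 = α_2. Error position i = 2.
  Consistency check: S_2/S_1 = 9·1 = 9 ≡ 9 = α_err ✓ (single-error assumption holds).
Step 4: error magnitude e = S_0/v_2 = S_0·∏_{j≠2}(α_2 − α_j) = 5·8 = 40 ≡ 7 (mod 11).
Step 5: correct position 2: c_2 = r_2 − e = 8 − 7 ≡ 1 (mod 11). Hence c = [0, 1, 3, 8, 5].
  Check: interpolating c through the α_i gives m(x) = 7 + 3·x (degree < 2) with m(α_i) = c_i for every i, so c is indeed a codeword.


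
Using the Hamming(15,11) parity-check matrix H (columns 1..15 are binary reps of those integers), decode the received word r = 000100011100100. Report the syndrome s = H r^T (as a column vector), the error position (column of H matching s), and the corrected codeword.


s = (0, 0, 1, 0)^T, error position = 2, corrected codeword c = 010100011100100

Compute s = H r^T mod 2 one row at a time:
  s_1 = 1 + 1 + 1 + 0 + 0 + 1 + 0 + 0 = 4 ≡ 0 (mod 2).
  s_2 = 1 + 0 + 0 + 0 + 0 + 1 + 0 + 0 = 2 ≡ 0 (mod 2).
  s_3 = 0 + 0 + 0 + 0 + 1 + 0 + 0 + 0 = 1 ≡ 1 (mod 2).
  s_4 = 0 + 0 + 0 + 0 + 1 + 0 + 1 + 0 = 2 ≡ 0 (mod 2).
s = (0, 0, 1, 0)^T — this equals column 2 of H (binary 0010), so error is at position 2.
Correct: flip bit 2 of r = 000100011100100 to get c = 010100011100100.


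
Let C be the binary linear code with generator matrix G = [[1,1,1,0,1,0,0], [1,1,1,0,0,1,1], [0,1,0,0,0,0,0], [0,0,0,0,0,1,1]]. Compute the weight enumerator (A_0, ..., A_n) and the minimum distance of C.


Weight distribution: A_0 = 1, A_1 = 2, A_2 = 3, A_3 = 4, A_4 = 3, A_5 = 2, A_6 = 1. Minimum distance d = 1.

Enumerate all 2^4 = 16 messages m ∈ F_2^4.
For each, compute codeword c = mG in F_2^7, then tally its weight.
  m = 0000 → c = 0000000, weight = 0.
  m = 1000 → c = 1110100, weight = 4.
  m = 0100 → c = 1110011, weight = 5.
  m = 1100 → c = 0000111, weight = 3.
  m = 0010 → c = 0100000, weight = 1.
  m = 1010 → c = 1010100, weight = 3.
  m = 0110 → c = 1010011, weight = 4.
  m = 1110 → c = 0100111, weight = 4.
  m = 0001 → c = 0000011, weight = 2.
  m = 1001 → c = 1110111, weight = 6.
  m = 0101 → c = 1110000, weight = 3.
  m = 1101 → c = 0000100, weight = 1.
  m = 0011 → c = 0100011, weight = 3.
  m = 1011 → c = 1010111, weight = 5.
  m = 0111 → c = 1010000, weight = 2.
  m = 1111 → c = 0100100, weight = 2.
Tally weights:
  weight 0: 1 codewords.
  weight 1: 2 codewords.
  weight 2: 3 codewords.
  weight 3: 4 codewords.
  weight 4: 3 codewords.
  weight 5: 2 codewords.
  weight 6: 1 codewords.
Minimum distance d = smallest w > 0 with A_w > 0 = 1.
Sanity: Σ A_w = 16 = 2^4 = 16 ✓.


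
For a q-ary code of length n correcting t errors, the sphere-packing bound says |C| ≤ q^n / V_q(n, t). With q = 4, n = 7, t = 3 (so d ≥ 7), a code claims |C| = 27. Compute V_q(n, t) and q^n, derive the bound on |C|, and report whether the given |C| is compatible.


V_q(n, t) = 1156, q^n = 16384, Hamming bound = 14, |C| = 27 > bound (violated).

Step 1: Compute V_q(n, t) = Σ_{j=0}^3 C(n, j) (q−1)^j.
  j = 0: C(7,0)·(3)^0 = 1·1 = 1.
  j = 1: C(7,1)·(3)^1 = 7·3 = 21.
  j = 2: C(7,2)·(3)^2 = 21·9 = 189.
  j = 3: C(7,3)·(3)^3 = 35·27 = 945.
  V_q(n, t) = 1 + 21 + 189 + 945 = 1156.
Step 2: q^n = 4^7 = 16384.
Step 3: Hamming bound ⌊q^n / V_q(n,t)⌋ = ⌊16384/1156⌋ = 14.
Step 4: Compare |C| = 27 to 14: violated.
The claimed |C| lies above the Hamming bound, so no 4-ary code of length 7 with d ≥ 7 can have 27 codewords.


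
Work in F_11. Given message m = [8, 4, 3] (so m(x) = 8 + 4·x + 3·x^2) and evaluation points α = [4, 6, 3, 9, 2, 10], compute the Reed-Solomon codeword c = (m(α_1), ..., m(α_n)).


c = [6, 8, 3, 1, 6, 7]

Message polynomial: m(x) = 8 + 4·x + 3·x^2 (mod 11).
For each evaluation point α_i, compute m(α_i) mod 11:
  α_1 = 4: Horner steps 3 → 5 → 6, so m(4) = 6.
  α_2 = 6: Horner steps 3 → 0 → 8, so m(6) = 8.
  α_3 = 3: Horner steps 3 → 2 → 3, so m(3) = 3.
  α_4 = 9: Horner steps 3 → 9 → 1, so m(9) = 1.
  α_5 = 2: Horner steps 3 → 10 → 6, so m(2) = 6.
  α_6 = 10: Horner steps 3 → 1 → 7, so m(10) = 7.
Codeword c = [6, 8, 3, 1, 6, 7] ∈ F_11^6.


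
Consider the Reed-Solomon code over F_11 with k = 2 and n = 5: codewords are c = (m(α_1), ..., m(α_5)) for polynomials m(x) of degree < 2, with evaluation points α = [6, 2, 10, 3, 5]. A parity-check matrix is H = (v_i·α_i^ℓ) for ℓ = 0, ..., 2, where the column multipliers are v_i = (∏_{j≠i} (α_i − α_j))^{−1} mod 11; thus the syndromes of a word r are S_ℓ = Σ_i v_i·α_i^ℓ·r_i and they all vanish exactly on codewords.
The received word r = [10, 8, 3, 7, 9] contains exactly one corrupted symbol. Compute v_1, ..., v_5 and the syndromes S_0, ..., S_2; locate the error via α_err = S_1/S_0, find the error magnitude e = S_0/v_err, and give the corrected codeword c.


S = (3, 6, 1), error at position 2, error magnitude e = 2, c = [10, 6, 3, 7, 9].

Step 1: column multipliers v_i = (∏_{j≠i}(α_i − α_j))^{−1} mod 11.
  i = 1 (α = 6): (6−2)(6−10)(6−3)(6−5) = 4·(−4)·3·1 = −48 ≡ 7, so v_1 = 7^{−1} = 8 (mod 11).
  i = 2 (α = 2): (2−6)(2−10)(2−3)(2−5) = (−4)·(−8)·(−1)·(−3) = 96 ≡ 8, so v_2 = 8^{−1} = 7 (mod 11).
  i = 3 (α = 10): (10−6)(10−2)(10−3)(10−5) = 4·8·7·5 = 1120 ≡ 9, so v_3 = 9^{−1} = 5 (mod 11).
  i = 4 (α = 3): (3−6)(3−2)(3−10)(3−5) = (−3)·1·(−7)·(−2) = −42 ≡ 2, so v_4 = 2^{−1} = 6 (mod 11).
  i = 5 (α = 5): (5−6)(5−2)(5−10)(5−3) = (−1)·3·(−5)·2 = 30 ≡ 8, so v_5 = 8^{−1} = 7 (mod 11).
  v = [8, 7, 5, 6, 7].
Step 2: syndromes of r = [10, 8, 3, 7, 9] (all sums mod 11).
  S_0 = Σ v_i r_i = 8·10 + 7·8 + 5·3 + 6·7 + 7·9 = 256 ≡ 3.
  S_1 = Σ v_i α_i r_i = 8·6·10 + 7·2·8 + 5·10·3 + 6·3·7 + 7·5·9 = 1183 ≡ 6.
  α_i^2 mod 11 = [3, 4, 1, 9, 3].
  S_2 = Σ v_i α_i^2 r_i = 8·3·10 + 7·4·8 + 5·1·3 + 6·9·7 + 7·3·9 = 1046 ≡ 1.
  S = (3, 6, 1) ≠ 0, so r is not a codeword (an error is present).
Step 3: locate the error. For a single error e at position i, S_ℓ = v_i·e·α_i^ℓ, so α_err = S_1/S_0.
  S_0^{−1} = 3^{−1} = 4 (mod 11), so α_err = 6·4 = 24 ≡ 2 = α_2. Error position i = 2.
  Consistency check: S_2/S_1 = 1·2 = 2 ≡ 2 = α_err ✓ (single-error assumption holds).
Step 4: error magnitude e = S_0/v_2 = S_0·∏_{j≠2}(α_2 − α_j) = 3·8 = 24 ≡ 2 (mod 11).
Step 5: correct position 2: c_2 = r_2 − e = 8 − 2 ≡ 6 (mod 11). Hence c = [10, 6, 3, 7, 9].
  Check: interpolating c through the α_i gives m(x) = 4 + 1·x (degree < 2) with m(α_i) = c_i for every i, so c is indeed a codeword.


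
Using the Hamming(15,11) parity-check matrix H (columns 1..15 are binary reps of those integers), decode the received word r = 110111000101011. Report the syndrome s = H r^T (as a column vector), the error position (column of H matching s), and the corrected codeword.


s = (0, 0, 1, 1)^T, error position = 3, corrected codeword c = 111111000101011

Compute s = H r^T mod 2 one row at a time:
  s_1 = 0 + 0 + 1 + 0 + 1 + 0 + 1 + 1 = 4 ≡ 0 (mod 2).
  s_2 = 1 + 1 + 1 + 0 + 1 + 0 + 1 + 1 = 6 ≡ 0 (mod 2).
  s_3 = 1 + 0 + 1 + 0 + 1 + 0 + 1 + 1 = 5 ≡ 1 (mod 2).
  s_4 = 1 + 0 + 1 + 0 + 0 + 0 + 0 + 1 = 3 ≡ 1 (mod 2).
s = (0, 0, 1, 1)^T — this equals column 3 of H (binary 0011), so error is at position 3.
Correct: flip bit 3 of r = 110111000101011 to get c = 111111000101011.


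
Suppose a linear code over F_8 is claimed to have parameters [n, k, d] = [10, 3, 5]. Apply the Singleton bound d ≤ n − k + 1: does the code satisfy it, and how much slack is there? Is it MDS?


Singleton RHS = n − k + 1 = 8, slack = 3, bound satisfied, not MDS.

Singleton bound: d ≤ n − k + 1.
Here n = 10, k = 3, so n − k + 1 = 8.
Given d = 5, check d ≤ 8: YES.
Slack = (n − k + 1) − d = 3.
The code is NOT MDS (slack = 3 > 0).
Description: the claimed parameters are [10, 3, 5]_8; such a code would be non-MDS.


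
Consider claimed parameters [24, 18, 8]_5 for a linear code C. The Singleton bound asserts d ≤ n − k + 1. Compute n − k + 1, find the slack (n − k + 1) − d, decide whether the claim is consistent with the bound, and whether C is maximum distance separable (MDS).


Singleton RHS = n − k + 1 = 7, slack = -1, bound violated (no such code; not MDS).

Singleton bound: d ≤ n − k + 1.
Here n = 24, k = 18, so n − k + 1 = 7.
Given d = 8, check d ≤ 7: NO.
Slack = (n − k + 1) − d = -1.
The slack is negative: d = 8 exceeds n − k + 1 = 7 by 1, so the Singleton bound is violated and no linear [24, 18, 8]_5 code can exist. In particular it is not MDS (MDS requires d = n − k + 1 exactly).
Description: the claimed parameters are [24, 18, 8]_5; such a code would be impossible (violates the Singleton bound).


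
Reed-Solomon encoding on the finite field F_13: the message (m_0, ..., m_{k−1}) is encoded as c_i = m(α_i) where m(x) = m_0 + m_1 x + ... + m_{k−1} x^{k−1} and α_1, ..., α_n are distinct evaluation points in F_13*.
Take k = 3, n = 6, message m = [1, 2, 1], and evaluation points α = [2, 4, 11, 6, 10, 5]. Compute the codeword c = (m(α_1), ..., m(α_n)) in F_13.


c = [9, 12, 1, 10, 4, 10]

Message polynomial: m(x) = 1 + 2·x + 1·x^2 (mod 13).
For each evaluation point α_i, compute m(α_i) mod 13:
  α_1 = 2: Horner steps 1 → 4 → 9, so m(2) = 9.
  α_2 = 4: Horner steps 1 → 6 → 12, so m(4) = 12.
  α_3 = 11: Horner steps 1 → 0 → 1, so m(11) = 1.
  α_4 = 6: Horner steps 1 → 8 → 10, so m(6) = 10.
  α_5 = 10: Horner steps 1 → 12 → 4, so m(10) = 4.
  α_6 = 5: Horner steps 1 → 7 → 10, so m(5) = 10.
Codeword c = [9, 12, 1, 10, 4, 10] ∈ F_13^6.


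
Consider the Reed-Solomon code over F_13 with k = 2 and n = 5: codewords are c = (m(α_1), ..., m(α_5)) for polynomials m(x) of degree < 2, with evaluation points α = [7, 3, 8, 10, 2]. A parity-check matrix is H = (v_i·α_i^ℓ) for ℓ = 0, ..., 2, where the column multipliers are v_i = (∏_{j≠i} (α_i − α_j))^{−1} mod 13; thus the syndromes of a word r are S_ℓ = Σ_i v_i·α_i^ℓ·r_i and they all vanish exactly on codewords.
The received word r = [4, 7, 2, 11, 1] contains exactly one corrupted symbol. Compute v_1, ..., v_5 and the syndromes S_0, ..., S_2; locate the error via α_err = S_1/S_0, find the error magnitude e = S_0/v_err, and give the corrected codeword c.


S = (7, 8, 11), error at position 2, error magnitude e = 8, c = [4, 12, 2, 11, 1].

Step 1: column multipliers v_i = (∏_{j≠i}(α_i − α_j))^{−1} mod 13.
  i = 1 (α = 7): (7−3)(7−8)(7−10)(7−2) = 4·(−1)·(−3)·5 = 60 ≡ 8, so v_1 = 8^{−1} = 5 (mod 13).
  i = 2 (α = 3): (3−7)(3−8)(3−10)(3−2) = (−4)·(−5)·(−7)·1 = −140 ≡ 3, so v_2 = 3^{−1} = 9 (mod 13).
  i = 3 (α = 8): (8−7)(8−3)(8−10)(8−2) = 1·5·(−2)·6 = −60 ≡ 5, so v_3 = 5^{−1} = 8 (mod 13).
  i = 4 (α = 10): (10−7)(10−3)(10−8)(10−2) = 3·7·2·8 = 336 ≡ 11, so v_4 = 11^{−1} = 6 (mod 13).
  i = 5 (α = 2): (2−7)(2−3)(2−8)(2−10) = (−5)·(−1)·(−6)·(−8) = 240 ≡ 6, so v_5 = 6^{−1} = 11 (mod 13).
  v = [5, 9, 8, 6, 11].
Step 2: syndromes of r = [4, 7, 2, 11, 1] (all sums mod 13).
  S_0 = Σ v_i r_i = 5·4 + 9·7 + 8·2 + 6·11 + 11·1 = 176 ≡ 7.
  S_1 = Σ v_i α_i r_i = 5·7·4 + 9·3·7 + 8·8·2 + 6·10·11 + 11·2·1 = 1139 ≡ 8.
  α_i^2 mod 13 = [10, 9, 12, 9, 4].
  S_2 = Σ v_i α_i^2 r_i = 5·10·4 + 9·9·7 + 8·12·2 + 6·9·11 + 11·4·1 = 1597 ≡ 11.
  S = (7, 8, 11) ≠ 0, so r is not a codeword (an error is present).
Step 3: locate the error. For a single error e at position i, S_ℓ = v_i·e·α_i^ℓ, so α_err = S_1/S_0.
  S_0^{−1} = 7^{−1} = 2 (mod 13), so α_err = 8·2 = 16 ≡ 3 = α_2. Error position i = 2.
  Consistency check: S_2/S_1 = 11·5 = 55 ≡ 3 = α_err ✓ (single-error assumption holds).
Step 4: error magnitude e = S_0/v_2 = S_0·∏_{j≠2}(α_2 − α_j) = 7·3 = 21 ≡ 8 (mod 13).
Step 5: correct position 2: c_2 = r_2 − e = 7 − 8 ≡ 12 (mod 13). Hence c = [4, 12, 2, 11, 1].
  Check: interpolating c through the α_i gives m(x) = 5 + 11·x (degree < 2) with m(α_i) = c_i for every i, so c is indeed a codeword.


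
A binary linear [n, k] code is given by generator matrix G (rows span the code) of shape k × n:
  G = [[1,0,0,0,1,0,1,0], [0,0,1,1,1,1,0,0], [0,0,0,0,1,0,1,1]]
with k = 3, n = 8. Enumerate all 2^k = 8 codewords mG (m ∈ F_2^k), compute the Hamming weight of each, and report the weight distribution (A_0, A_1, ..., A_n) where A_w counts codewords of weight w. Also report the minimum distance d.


Weight distribution: A_0 = 1, A_2 = 1, A_3 = 2, A_4 = 1, A_5 = 2, A_6 = 1. Minimum distance d = 2.

Enumerate all 2^3 = 8 messages m ∈ F_2^3.
For each, compute codeword c = mG in F_2^8, then tally its weight.
  m = 000 → c = 00000000, weight = 0.
  m = 100 → c = 10001010, weight = 3.
  m = 010 → c = 00111100, weight = 4.
  m = 110 → c = 10110110, weight = 5.
  m = 001 → c = 00001011, weight = 3.
  m = 101 → c = 10000001, weight = 2.
  m = 011 → c = 00110111, weight = 5.
  m = 111 → c = 10111101, weight = 6.
Tally weights:
  weight 0: 1 codewords.
  weight 2: 1 codewords.
  weight 3: 2 codewords.
  weight 4: 1 codewords.
  weight 5: 2 codewords.
  weight 6: 1 codewords.
Minimum distance d = smallest w > 0 with A_w > 0 = 2.
Sanity: Σ A_w = 8 = 2^3 = 8 ✓.


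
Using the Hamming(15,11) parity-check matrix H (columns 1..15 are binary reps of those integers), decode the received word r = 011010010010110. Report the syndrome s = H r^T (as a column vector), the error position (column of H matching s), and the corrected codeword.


s = (0, 1, 0, 0)^T, error position = 4, corrected codeword c = 011110010010110

Compute s = H r^T mod 2 one row at a time:
  s_1 = 1 + 0 + 0 + 1 + 0 + 1 + 1 + 0 = 4 ≡ 0 (mod 2).
  s_2 = 0 + 1 + 0 + 0 + 0 + 1 + 1 + 0 = 3 ≡ 1 (mod 2).
  s_3 = 1 + 1 + 0 + 0 + 0 + 1 + 1 + 0 = 4 ≡ 0 (mod 2).
  s_4 = 0 + 1 + 1 + 0 + 0 + 1 + 1 + 0 = 4 ≡ 0 (mod 2).
s = (0, 1, 0, 0)^T — this equals column 4 of H (binary 0100), so error is at position 4.
Correct: flip bit 4 of r = 011010010010110 to get c = 011110010010110.


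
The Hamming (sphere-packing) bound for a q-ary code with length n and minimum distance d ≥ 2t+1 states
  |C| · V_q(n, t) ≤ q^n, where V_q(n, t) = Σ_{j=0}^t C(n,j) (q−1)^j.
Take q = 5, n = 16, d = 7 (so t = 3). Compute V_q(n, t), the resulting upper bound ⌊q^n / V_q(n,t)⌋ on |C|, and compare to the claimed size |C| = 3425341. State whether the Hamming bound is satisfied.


V_q(n, t) = 37825, q^n = 152587890625, Hamming bound = 4034048, |C| = 3425341 ≤ bound (satisfied).

Step 1: Compute V_q(n, t) = Σ_{j=0}^3 C(n, j) (q−1)^j.
  j = 0: C(16,0)·(4)^0 = 1·1 = 1.
  j = 1: C(16,1)·(4)^1 = 16·4 = 64.
  j = 2: C(16,2)·(4)^2 = 120·16 = 1920.
  j = 3: C(16,3)·(4)^3 = 560·64 = 35840.
  V_q(n, t) = 1 + 64 + 1920 + 35840 = 37825.
Step 2: q^n = 5^16 = 152587890625.
Step 3: Hamming bound ⌊q^n / V_q(n,t)⌋ = ⌊152587890625/37825⌋ = 4034048.
Step 4: Compare |C| = 3425341 to 4034048: satisfied.
The claimed |C| lies below the Hamming bound.


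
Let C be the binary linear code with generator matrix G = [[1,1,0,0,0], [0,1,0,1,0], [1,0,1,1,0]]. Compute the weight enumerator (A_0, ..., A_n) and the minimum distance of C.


Weight distribution: A_0 = 1, A_1 = 1, A_2 = 3, A_3 = 3. Minimum distance d = 1.

Enumerate all 2^3 = 8 messages m ∈ F_2^3.
For each, compute codeword c = mG in F_2^5, then tally its weight.
  m = 000 → c = 00000, weight = 0.
  m = 100 → c = 11000, weight = 2.
  m = 010 → c = 01010, weight = 2.
  m = 110 → c = 10010, weight = 2.
  m = 001 → c = 10110, weight = 3.
  m = 101 → c = 01110, weight = 3.
  m = 011 → c = 11100, weight = 3.
  m = 111 → c = 00100, weight = 1.
Tally weights:
  weight 0: 1 codewords.
  weight 1: 1 codewords.
  weight 2: 3 codewords.
  weight 3: 3 codewords.
Minimum distance d = smallest w > 0 with A_w > 0 = 1.
Sanity: Σ A_w = 8 = 2^3 = 8 ✓.


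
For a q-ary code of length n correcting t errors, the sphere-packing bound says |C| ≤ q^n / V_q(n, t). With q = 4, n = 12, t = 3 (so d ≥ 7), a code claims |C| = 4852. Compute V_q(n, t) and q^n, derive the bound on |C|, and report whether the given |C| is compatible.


V_q(n, t) = 6571, q^n = 16777216, Hamming bound = 2553, |C| = 4852 > bound (violated).

Step 1: Compute V_q(n, t) = Σ_{j=0}^3 C(n, j) (q−1)^j.
  j = 0: C(12,0)·(3)^0 = 1·1 = 1.
  j = 1: C(12,1)·(3)^1 = 12·3 = 36.
  j = 2: C(12,2)·(3)^2 = 66·9 = 594.
  j = 3: C(12,3)·(3)^3 = 220·27 = 5940.
  V_q(n, t) = 1 + 36 + 594 + 5940 = 6571.
Step 2: q^n = 4^12 = 16777216.
Step 3: Hamming bound ⌊q^n / V_q(n,t)⌋ = ⌊16777216/6571⌋ = 2553.
Step 4: Compare |C| = 4852 to 2553: violated.
The claimed |C| lies above the Hamming bound, so no 4-ary code of length 12 with d ≥ 7 can have 4852 codewords.


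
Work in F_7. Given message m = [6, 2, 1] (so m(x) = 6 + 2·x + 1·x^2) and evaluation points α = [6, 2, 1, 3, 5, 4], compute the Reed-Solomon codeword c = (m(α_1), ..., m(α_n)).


c = [5, 0, 2, 0, 6, 2]

Message polynomial: m(x) = 6 + 2·x + 1·x^2 (mod 7).
For each evaluation point α_i, compute m(α_i) mod 7:
  α_1 = 6: Horner steps 1 → 1 → 5, so m(6) = 5.
  α_2 = 2: Horner steps 1 → 4 → 0, so m(2) = 0.
  α_3 = 1: Horner steps 1 → 3 → 2, so m(1) = 2.
  α_4 = 3: Horner steps 1 → 5 → 0, so m(3) = 0.
  α_5 = 5: Horner steps 1 → 0 → 6, so m(5) = 6.
  α_6 = 4: Horner steps 1 → 6 → 2, so m(4) = 2.
Codeword c = [5, 0, 2, 0, 6, 2] ∈ F_7^6.


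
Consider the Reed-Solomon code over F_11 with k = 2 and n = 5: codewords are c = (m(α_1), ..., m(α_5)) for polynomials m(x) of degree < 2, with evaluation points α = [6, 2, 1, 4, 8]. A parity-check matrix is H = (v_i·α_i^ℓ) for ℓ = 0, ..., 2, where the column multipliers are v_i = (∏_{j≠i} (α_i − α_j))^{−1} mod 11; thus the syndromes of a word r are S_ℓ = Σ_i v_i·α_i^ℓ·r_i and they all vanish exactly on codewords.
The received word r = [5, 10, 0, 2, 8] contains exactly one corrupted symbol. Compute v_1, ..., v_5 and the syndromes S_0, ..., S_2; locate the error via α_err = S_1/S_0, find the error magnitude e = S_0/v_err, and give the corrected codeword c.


S = (5, 5, 5), error at position 3, error magnitude e = 8, c = [5, 10, 3, 2, 8].

Step 1: column multipliers v_i = (∏_{j≠i}(α_i − α_j))^{−1} mod 11.
  i = 1 (α = 6): (6−2)(6−1)(6−4)(6−8) = 4·5·2·(−2) = −80 ≡ 8, so v_1 = 8^{−1} = 7 (mod 11).
  i = 2 (α = 2): (2−6)(2−1)(2−4)(2−8) = (−4)·1·(−2)·(−6) = −48 ≡ 7, so v_2 = 7^{−1} = 8 (mod 11).
  i = 3 (α = 1): (1−6)(1−2)(1−4)(1−8) = (−5)·(−1)·(−3)·(−7) = 105 ≡ 6, so v_3 = 6^{−1} = 2 (mod 11).
  i = 4 (α = 4): (4−6)(4−2)(4−1)(4−8) = (−2)·2·3·(−4) = 48 ≡ 4, so v_4 = 4^{−1} = 3 (mod 11).
  i = 5 (α = 8): (8−6)(8−2)(8−1)(8−4) = 2·6·7·4 = 336 ≡ 6, so v_5 = 6^{−1} = 2 (mod 11).
  v = [7, 8, 2, 3, 2].
Step 2: syndromes of r = [5, 10, 0, 2, 8] (all sums mod 11).
  S_0 = Σ v_i r_i = 7·5 + 8·10 + 2·0 + 3·2 + 2·8 = 137 ≡ 5.
  S_1 = Σ v_i α_i r_i = 7·6·5 + 8·2·10 + 2·1·0 + 3·4·2 + 2·8·8 = 522 ≡ 5.
  α_i^2 mod 11 = [3, 4, 1, 5, 9].
  S_2 = Σ v_i α_i^2 r_i = 7·3·5 + 8·4·10 + 2·1·0 + 3·5·2 + 2·9·8 = 599 ≡ 5.
  S = (5, 5, 5) ≠ 0, so r is not a codeword (an error is present).
Step 3: locate the error. For a single error e at position i, S_ℓ = v_i·e·α_i^ℓ, so α_err = S_1/S_0.
  S_0^{−1} = 5^{−1} = 9 (mod 11), so α_err = 5·9 = 45 ≡ 1 = α_3. Error position i = 3.
  Consistency check: S_2/S_1 = 5·9 = 45 ≡ 1 = α_err ✓ (single-error assumption holds).
Step 4: error magnitude e = S_0/v_3 = S_0·∏_{j≠3}(α_3 − α_j) = 5·6 = 30 ≡ 8 (mod 11).
Step 5: correct position 3: c_3 = r_3 − e = 0 − 8 ≡ 3 (mod 11). Hence c = [5, 10, 3, 2, 8].
  Check: interpolating c through the α_i gives m(x) = 7 + 7·x (degree < 2) with m(α_i) = c_i for every i, so c is indeed a codeword.


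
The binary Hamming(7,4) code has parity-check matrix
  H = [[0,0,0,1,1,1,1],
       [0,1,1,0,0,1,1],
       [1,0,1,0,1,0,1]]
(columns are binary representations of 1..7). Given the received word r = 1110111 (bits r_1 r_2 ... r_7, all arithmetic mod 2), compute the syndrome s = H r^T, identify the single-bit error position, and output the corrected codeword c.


s = (1, 0, 0)^T, error position = 4, corrected codeword c = 1111111

Compute s = H r^T mod 2 one row at a time:
  s_1 = 0 + 1 + 1 + 1 = 3 ≡ 1 (mod 2).
  s_2 = 1 + 1 + 1 + 1 = 4 ≡ 0 (mod 2).
  s_3 = 1 + 1 + 1 + 1 = 4 ≡ 0 (mod 2).
s = (1, 0, 0)^T — this equals column 4 of H (binary 100), so error is at position 4.
Correct: flip bit 4 of r = 1110111 to get c = 1111111.


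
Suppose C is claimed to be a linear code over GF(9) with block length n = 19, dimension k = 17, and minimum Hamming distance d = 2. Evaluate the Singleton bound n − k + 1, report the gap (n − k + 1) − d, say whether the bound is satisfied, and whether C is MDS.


Singleton RHS = n − k + 1 = 3, slack = 1, bound satisfied, not MDS.

Singleton bound: d ≤ n − k + 1.
Here n = 19, k = 17, so n − k + 1 = 3.
Given d = 2, check d ≤ 3: YES.
Slack = (n − k + 1) − d = 1.
The code is NOT MDS (slack = 1 > 0).
Description: the claimed parameters are [19, 17, 2]_9; such a code would be non-MDS.


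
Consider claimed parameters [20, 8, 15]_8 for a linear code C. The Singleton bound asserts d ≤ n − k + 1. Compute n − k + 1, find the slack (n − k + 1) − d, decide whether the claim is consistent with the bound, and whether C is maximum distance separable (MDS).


Singleton RHS = n − k + 1 = 13, slack = -2, bound violated (no such code; not MDS).

Singleton bound: d ≤ n − k + 1.
Here n = 20, k = 8, so n − k + 1 = 13.
Given d = 15, check d ≤ 13: NO.
Slack = (n − k + 1) − d = -2.
The slack is negative: d = 15 exceeds n − k + 1 = 13 by 2, so the Singleton bound is violated and no linear [20, 8, 15]_8 code can exist. In particular it is not MDS (MDS requires d = n − k + 1 exactly).
Description: the claimed parameters are [20, 8, 15]_8; such a code would be impossible (violates the Singleton bound).


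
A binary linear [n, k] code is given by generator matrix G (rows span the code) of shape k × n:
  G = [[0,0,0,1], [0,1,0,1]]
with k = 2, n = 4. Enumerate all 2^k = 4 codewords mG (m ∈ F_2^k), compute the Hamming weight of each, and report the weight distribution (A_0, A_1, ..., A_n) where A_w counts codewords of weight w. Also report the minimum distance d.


Weight distribution: A_0 = 1, A_1 = 2, A_2 = 1. Minimum distance d = 1.

Enumerate all 2^2 = 4 messages m ∈ F_2^2.
For each, compute codeword c = mG in F_2^4, then tally its weight.
  m = 00 → c = 0000, weight = 0.
  m = 10 → c = 0001, weight = 1.
  m = 01 → c = 0101, weight = 2.
  m = 11 → c = 0100, weight = 1.
Tally weights:
  weight 0: 1 codewords.
  weight 1: 2 codewords.
  weight 2: 1 codewords.
Minimum distance d = smallest w > 0 with A_w > 0 = 1.
Sanity: Σ A_w = 4 = 2^2 = 4 ✓.


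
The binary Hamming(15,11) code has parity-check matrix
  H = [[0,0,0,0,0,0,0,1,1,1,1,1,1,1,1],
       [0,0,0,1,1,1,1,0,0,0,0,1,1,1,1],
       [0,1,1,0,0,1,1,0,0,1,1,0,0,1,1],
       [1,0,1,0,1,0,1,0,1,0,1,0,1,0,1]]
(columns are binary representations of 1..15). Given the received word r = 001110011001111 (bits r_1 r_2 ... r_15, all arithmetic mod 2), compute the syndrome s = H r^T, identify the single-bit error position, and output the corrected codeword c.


s = (0, 0, 1, 1)^T, error position = 3, corrected codeword c = 000110011001111

Compute s = H r^T mod 2 one row at a time:
  s_1 = 1 + 1 + 0 + 0 + 1 + 1 + 1 + 1 = 6 ≡ 0 (mod 2).
  s_2 = 1 + 1 + 0 + 0 + 1 + 1 + 1 + 1 = 6 ≡ 0 (mod 2).
  s_3 = 0 + 1 + 0 + 0 + 0 + 0 + 1 + 1 = 3 ≡ 1 (mod 2).
  s_4 = 0 + 1 + 1 + 0 + 1 + 0 + 1 + 1 = 5 ≡ 1 (mod 2).
s = (0, 0, 1, 1)^T — this equals column 3 of H (binary 0011), so error is at position 3.
Correct: flip bit 3 of r = 001110011001111 to get c = 000110011001111.


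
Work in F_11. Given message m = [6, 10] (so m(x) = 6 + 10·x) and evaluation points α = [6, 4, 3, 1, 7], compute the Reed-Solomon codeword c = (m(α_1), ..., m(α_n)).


c = [0, 2, 3, 5, 10]

Message polynomial: m(x) = 6 + 10·x (mod 11).
For each evaluation point α_i, compute m(α_i) mod 11:
  α_1 = 6: Horner steps 10 → 0, so m(6) = 0.
  α_2 = 4: Horner steps 10 → 2, so m(4) = 2.
  α_3 = 3: Horner steps 10 → 3, so m(3) = 3.
  α_4 = 1: Horner steps 10 → 5, so m(1) = 5.
  α_5 = 7: Horner steps 10 → 10, so m(7) = 10.
Codeword c = [0, 2, 3, 5, 10] ∈ F_11^5.


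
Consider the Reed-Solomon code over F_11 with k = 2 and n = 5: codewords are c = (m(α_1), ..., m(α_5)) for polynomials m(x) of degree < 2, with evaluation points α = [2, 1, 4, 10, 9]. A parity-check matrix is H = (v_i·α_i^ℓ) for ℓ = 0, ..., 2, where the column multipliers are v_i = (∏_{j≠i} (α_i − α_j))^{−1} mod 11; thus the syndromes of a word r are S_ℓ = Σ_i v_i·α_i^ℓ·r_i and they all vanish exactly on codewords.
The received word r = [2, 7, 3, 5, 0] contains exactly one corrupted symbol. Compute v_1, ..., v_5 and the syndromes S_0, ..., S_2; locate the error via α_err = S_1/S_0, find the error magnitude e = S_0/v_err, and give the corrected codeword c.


S = (7, 4, 7), error at position 4, error magnitude e = 10, c = [2, 7, 3, 6, 0].

Step 1: column multipliers v_i = (∏_{j≠i}(α_i − α_j))^{−1} mod 11.
  i = 1 (α = 2): (2−1)(2−4)(2−10)(2−9) = 1·(−2)·(−8)·(−7) = −112 ≡ 9, so v_1 = 9^{−1} = 5 (mod 11).
  i = 2 (α = 1): (1−2)(1−4)(1−10)(1−9) = (−1)·(−3)·(−9)·(−8) = 216 ≡ 7, so v_2 = 7^{−1} = 8 (mod 11).
  i = 3 (α = 4): (4−2)(4−1)(4−10)(4−9) = 2·3·(−6)·(−5) = 180 ≡ 4, so v_3 = 4^{−1} = 3 (mod 11).
  i = 4 (α = 10): (10−2)(10−1)(10−4)(10−9) = 8·9·6·1 = 432 ≡ 3, so v_4 = 3^{−1} = 4 (mod 11).
  i = 5 (α = 9): (9−2)(9−1)(9−4)(9−10) = 7·8·5·(−1) = −280 ≡ 6, so v_5 = 6^{−1} = 2 (mod 11).
  v = [5, 8, 3, 4, 2].
Step 2: syndromes of r = [2, 7, 3, 5, 0] (all sums mod 11).
  S_0 = Σ v_i r_i = 5·2 + 8·7 + 3·3 + 4·5 + 2·0 = 95 ≡ 7.
  S_1 = Σ v_i α_i r_i = 5·2·2 + 8·1·7 + 3·4·3 + 4·10·5 + 2·9·0 = 312 ≡ 4.
  α_i^2 mod 11 = [4, 1, 5, 1, 4].
  S_2 = Σ v_i α_i^2 r_i = 5·4·2 + 8·1·7 + 3·5·3 + 4·1·5 + 2·4·0 = 161 ≡ 7.
  S = (7, 4, 7) ≠ 0, so r is not a codeword (an error is present).
Step 3: locate the error. For a single error e at position i, S_ℓ = v_i·e·α_i^ℓ, so α_err = S_1/S_0.
  S_0^{−1} = 7^{−1} = 8 (mod 11), so α_err = 4·8 = 32 ≡ 10 = α_4. Error position i = 4.
  Consistency check: S_2/S_1 = 7·3 = 21 ≡ 10 = α_err ✓ (single-error assumption holds).
Step 4: error magnitude e = S_0/v_4 = S_0·∏_{j≠4}(α_4 − α_j) = 7·3 = 21 ≡ 10 (mod 11).
Step 5: correct position 4: c_4 = r_4 − e = 5 − 10 ≡ 6 (mod 11). Hence c = [2, 7, 3, 6, 0].
  Check: interpolating c through the α_i gives m(x) = 1 + 6·x (degree < 2) with m(α_i) = c_i for every i, so c is indeed a codeword.


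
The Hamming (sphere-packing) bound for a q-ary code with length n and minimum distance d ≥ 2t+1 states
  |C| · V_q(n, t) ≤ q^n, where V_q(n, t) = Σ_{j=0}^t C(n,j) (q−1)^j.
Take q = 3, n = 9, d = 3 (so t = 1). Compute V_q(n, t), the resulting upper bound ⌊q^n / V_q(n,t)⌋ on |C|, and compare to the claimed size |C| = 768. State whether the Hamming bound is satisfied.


V_q(n, t) = 19, q^n = 19683, Hamming bound = 1035, |C| = 768 ≤ bound (satisfied).

Step 1: Compute V_q(n, t) = Σ_{j=0}^1 C(n, j) (q−1)^j.
  j = 0: C(9,0)·(2)^0 = 1·1 = 1.
  j = 1: C(9,1)·(2)^1 = 9·2 = 18.
  V_q(n, t) = 1 + 18 = 19.
Step 2: q^n = 3^9 = 19683.
Step 3: Hamming bound ⌊q^n / V_q(n,t)⌋ = ⌊19683/19⌋ = 1035.
Step 4: Compare |C| = 768 to 1035: satisfied.
The claimed |C| lies below the Hamming bound.


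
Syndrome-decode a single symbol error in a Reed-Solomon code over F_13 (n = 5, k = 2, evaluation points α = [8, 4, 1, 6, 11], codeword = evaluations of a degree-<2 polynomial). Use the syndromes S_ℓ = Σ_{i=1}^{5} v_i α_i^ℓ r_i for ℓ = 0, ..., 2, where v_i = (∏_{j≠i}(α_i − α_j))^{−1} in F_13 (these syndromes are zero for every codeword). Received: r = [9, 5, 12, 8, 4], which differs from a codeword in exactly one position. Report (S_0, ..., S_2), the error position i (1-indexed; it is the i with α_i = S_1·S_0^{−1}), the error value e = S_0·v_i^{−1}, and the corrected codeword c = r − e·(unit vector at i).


S = (11, 5, 7), error at position 2, error magnitude e = 11, c = [9, 7, 12, 8, 4].

Step 1: column multipliers v_i = (∏_{j≠i}(α_i − α_j))^{−1} mod 13.
  i = 1 (α = 8): (8−4)(8−1)(8−6)(8−11) = 4·7·2·(−3) = −168 ≡ 1, so v_1 = 1^{−1} = 1 (mod 13).
  i = 2 (α = 4): (4−8)(4−1)(4−6)(4−11) = (−4)·3·(−2)·(−7) = −168 ≡ 1, so v_2 = 1^{−1} = 1 (mod 13).
  i = 3 (α = 1): (1−8)(1−4)(1−6)(1−11) = (−7)·(−3)·(−5)·(−10) = 1050 ≡ 10, so v_3 = 10^{−1} = 4 (mod 13).
  i = 4 (α = 6): (6−8)(6−4)(6−1)(6−11) = (−2)·2·5·(−5) = 100 ≡ 9, so v_4 = 9^{−1} = 3 (mod 13).
  i = 5 (α = 11): (11−8)(11−4)(11−1)(11−6) = 3·7·10·5 = 1050 ≡ 10, so v_5 = 10^{−1} = 4 (mod 13).
  v = [1, 1, 4, 3, 4].
Step 2: syndromes of r = [9, 5, 12, 8, 4] (all sums mod 13).
  S_0 = Σ v_i r_i = 1·9 + 1·5 + 4·12 + 3·8 + 4·4 = 102 ≡ 11.
  S_1 = Σ v_i α_i r_i = 1·8·9 + 1·4·5 + 4·1·12 + 3·6·8 + 4·11·4 = 460 ≡ 5.
  α_i^2 mod 13 = [12, 3, 1, 10, 4].
  S_2 = Σ v_i α_i^2 r_i = 1·12·9 + 1·3·5 + 4·1·12 + 3·10·8 + 4·4·4 = 475 ≡ 7.
  S = (11, 5, 7) ≠ 0, so r is not a codeword (an error is present).
Step 3: locate the error. For a single error e at position i, S_ℓ = v_i·e·α_i^ℓ, so α_err = S_1/S_0.
  S_0^{−1} = 11^{−1} = 6 (mod 13), so α_err = 5·6 = 30 ≡ 4 = α_2. Error position i = 2.
  Consistency check: S_2/S_1 = 7·8 = 56 ≡ 4 = α_err ✓ (single-error assumption holds).
Step 4: error magnitude e = S_0/v_2 = S_0·∏_{j≠2}(α_2 − α_j) = 11·1 = 11 ≡ 11 (mod 13).
Step 5: correct position 2: c_2 = r_2 − e = 5 − 11 ≡ 7 (mod 13). Hence c = [9, 7, 12, 8, 4].
  Check: interpolating c through the α_i gives m(x) = 5 + 7·x (degree < 2) with m(α_i) = c_i for every i, so c is indeed a codeword.


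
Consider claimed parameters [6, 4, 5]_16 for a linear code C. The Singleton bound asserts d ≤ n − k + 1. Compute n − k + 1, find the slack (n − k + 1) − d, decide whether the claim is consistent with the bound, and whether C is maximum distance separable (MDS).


Singleton RHS = n − k + 1 = 3, slack = -2, bound violated (no such code; not MDS).

Singleton bound: d ≤ n − k + 1.
Here n = 6, k = 4, so n − k + 1 = 3.
Given d = 5, check d ≤ 3: NO.
Slack = (n − k + 1) − d = -2.
The slack is negative: d = 5 exceeds n − k + 1 = 3 by 2, so the Singleton bound is violated and no linear [6, 4, 5]_16 code can exist. In particular it is not MDS (MDS requires d = n − k + 1 exactly).
Description: the claimed parameters are [6, 4, 5]_16; such a code would be impossible (violates the Singleton bound).


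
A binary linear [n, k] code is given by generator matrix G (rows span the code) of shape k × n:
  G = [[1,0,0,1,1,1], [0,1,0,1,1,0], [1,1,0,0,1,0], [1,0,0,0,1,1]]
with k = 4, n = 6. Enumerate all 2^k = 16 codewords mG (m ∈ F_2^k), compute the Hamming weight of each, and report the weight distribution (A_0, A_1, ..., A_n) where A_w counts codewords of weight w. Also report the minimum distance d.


Weight distribution: A_0 = 1, A_1 = 2, A_2 = 4, A_3 = 6, A_4 = 3. Minimum distance d = 1.

Enumerate all 2^4 = 16 messages m ∈ F_2^4.
For each, compute codeword c = mG in F_2^6, then tally its weight.
  m = 0000 → c = 000000, weight = 0.
  m = 1000 → c = 100111, weight = 4.
  m = 0100 → c = 010110, weight = 3.
  m = 1100 → c = 110001, weight = 3.
  m = 0010 → c = 110010, weight = 3.
  m = 1010 → c = 010101, weight = 3.
  m = 0110 → c = 100100, weight = 2.
  m = 1110 → c = 000011, weight = 2.
  m = 0001 → c = 100011, weight = 3.
  m = 1001 → c = 000100, weight = 1.
  m = 0101 → c = 110101, weight = 4.
  m = 1101 → c = 010010, weight = 2.
  m = 0011 → c = 010001, weight = 2.
  m = 1011 → c = 110110, weight = 4.
  m = 0111 → c = 000111, weight = 3.
  m = 1111 → c = 100000, weight = 1.
Tally weights:
  weight 0: 1 codewords.
  weight 1: 2 codewords.
  weight 2: 4 codewords.
  weight 3: 6 codewords.
  weight 4: 3 codewords.
Minimum distance d = smallest w > 0 with A_w > 0 = 1.
Sanity: Σ A_w = 16 = 2^4 = 16 ✓.


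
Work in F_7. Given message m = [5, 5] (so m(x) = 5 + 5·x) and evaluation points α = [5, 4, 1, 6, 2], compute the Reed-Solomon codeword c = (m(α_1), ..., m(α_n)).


c = [2, 4, 3, 0, 1]

Message polynomial: m(x) = 5 + 5·x (mod 7).
For each evaluation point α_i, compute m(α_i) mod 7:
  α_1 = 5: Horner steps 5 → 2, so m(5) = 2.
  α_2 = 4: Horner steps 5 → 4, so m(4) = 4.
  α_3 = 1: Horner steps 5 → 3, so m(1) = 3.
  α_4 = 6: Horner steps 5 → 0, so m(6) = 0.
  α_5 = 2: Horner steps 5 → 1, so m(2) = 1.
Codeword c = [2, 4, 3, 0, 1] ∈ F_7^5.


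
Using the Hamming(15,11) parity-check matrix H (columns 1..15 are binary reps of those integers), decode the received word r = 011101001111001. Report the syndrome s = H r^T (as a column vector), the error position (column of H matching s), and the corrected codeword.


s = (1, 0, 0, 0)^T, error position = 8, corrected codeword c = 011101011111001

Compute s = H r^T mod 2 one row at a time:
  s_1 = 0 + 1 + 1 + 1 + 1 + 0 + 0 + 1 = 5 ≡ 1 (mod 2).
  s_2 = 1 + 0 + 1 + 0 + 1 + 0 + 0 + 1 = 4 ≡ 0 (mod 2).
  s_3 = 1 + 1 + 1 + 0 + 1 + 1 + 0 + 1 = 6 ≡ 0 (mod 2).
  s_4 = 0 + 1 + 0 + 0 + 1 + 1 + 0 + 1 = 4 ≡ 0 (mod 2).
s = (1, 0, 0, 0)^T — this equals column 8 of H (binary 1000), so error is at position 8.
Correct: flip bit 8 of r = 011101001111001 to get c = 011101011111001.


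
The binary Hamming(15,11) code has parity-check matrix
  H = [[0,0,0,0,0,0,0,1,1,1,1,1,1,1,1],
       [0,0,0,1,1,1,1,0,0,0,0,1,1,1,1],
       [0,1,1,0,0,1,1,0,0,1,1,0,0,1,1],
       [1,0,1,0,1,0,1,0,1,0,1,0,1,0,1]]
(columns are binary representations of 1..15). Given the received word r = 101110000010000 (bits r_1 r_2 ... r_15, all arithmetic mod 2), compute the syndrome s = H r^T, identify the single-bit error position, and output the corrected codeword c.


s = (1, 0, 0, 0)^T, error position = 8, corrected codeword c = 101110010010000

Compute s = H r^T mod 2 one row at a time:
  s_1 = 0 + 0 + 0 + 1 + 0 + 0 + 0 + 0 = 1 ≡ 1 (mod 2).
  s_2 = 1 + 1 + 0 + 0 + 0 + 0 + 0 + 0 = 2 ≡ 0 (mod 2).
  s_3 = 0 + 1 + 0 + 0 + 0 + 1 + 0 + 0 = 2 ≡ 0 (mod 2).
  s_4 = 1 + 1 + 1 + 0 + 0 + 1 + 0 + 0 = 4 ≡ 0 (mod 2).
s = (1, 0, 0, 0)^T — this equals column 8 of H (binary 1000), so error is at position 8.
Correct: flip bit 8 of r = 101110000010000 to get c = 101110010010000.


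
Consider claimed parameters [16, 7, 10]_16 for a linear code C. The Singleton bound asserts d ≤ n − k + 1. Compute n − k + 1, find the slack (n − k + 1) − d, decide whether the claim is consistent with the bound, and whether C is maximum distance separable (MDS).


Singleton RHS = n − k + 1 = 10, slack = 0, bound satisfied, MDS.

Singleton bound: d ≤ n − k + 1.
Here n = 16, k = 7, so n − k + 1 = 10.
Given d = 10, check d ≤ 10: YES.
Slack = (n − k + 1) − d = 0.
The code is MDS (slack = 0).
Description: the claimed parameters are [16, 7, 10]_16; such a code would be MDS (meets Singleton bound).
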